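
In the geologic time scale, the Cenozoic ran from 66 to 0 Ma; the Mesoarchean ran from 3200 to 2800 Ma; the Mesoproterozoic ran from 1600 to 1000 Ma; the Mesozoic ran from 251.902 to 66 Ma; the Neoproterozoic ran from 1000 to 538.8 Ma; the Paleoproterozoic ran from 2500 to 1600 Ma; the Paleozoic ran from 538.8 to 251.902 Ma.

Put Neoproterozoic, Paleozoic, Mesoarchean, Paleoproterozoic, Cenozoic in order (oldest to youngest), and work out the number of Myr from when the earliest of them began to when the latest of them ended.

Start ages (Ma): Mesoarchean 3200, Paleoproterozoic 2500, Neoproterozoic 1000, Paleozoic 538.8, Cenozoic 66.
Ordered oldest to youngest: Mesoarchean, Paleoproterozoic, Neoproterozoic, Paleozoic, Cenozoic.
Span = 3200 − 0 = 3200 Myr.

Mesoarchean → Paleoproterozoic → Neoproterozoic → Paleozoic → Cenozoic; total span 3200 Myr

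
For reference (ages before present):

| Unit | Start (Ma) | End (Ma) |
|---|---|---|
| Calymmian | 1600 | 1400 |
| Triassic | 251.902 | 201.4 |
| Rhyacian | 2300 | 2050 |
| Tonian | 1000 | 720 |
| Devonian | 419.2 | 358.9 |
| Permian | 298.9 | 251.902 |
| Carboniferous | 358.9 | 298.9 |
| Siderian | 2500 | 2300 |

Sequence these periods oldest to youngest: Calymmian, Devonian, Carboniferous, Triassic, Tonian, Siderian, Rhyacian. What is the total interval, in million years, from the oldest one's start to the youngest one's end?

Siderian → Rhyacian → Calymmian → Tonian → Devonian → Carboniferous → Triassic; total span 2298.6 Myr

From the excerpt: Calymmian 1600–1400; Devonian 419.2–358.9; Carboniferous 358.9–298.9; Triassic 251.902–201.4; Tonian 1000–720; Siderian 2500–2300; Rhyacian 2300–2050 (Ma).
Larger Ma is earlier, so the oldest is Siderian and the youngest is Triassic; oldest to youngest: Siderian, Rhyacian, Calymmian, Tonian, Devonian, Carboniferous, Triassic.
Oldest start 2500 minus youngest end 201.4 gives 2298.6 Myr overall.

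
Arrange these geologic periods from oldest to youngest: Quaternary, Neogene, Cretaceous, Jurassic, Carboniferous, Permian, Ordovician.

Ordovician, Carboniferous, Permian, Jurassic, Cretaceous, Neogene, Quaternary

Group by era (each group listed oldest first) — Paleozoic: Ordovician, Carboniferous, Permian; Mesozoic: Jurassic, Cretaceous; Cenozoic: Neogene, Quaternary. The eras run Paleozoic → Mesozoic → Cenozoic. Concatenating the groups in that era order gives oldest to youngest directly.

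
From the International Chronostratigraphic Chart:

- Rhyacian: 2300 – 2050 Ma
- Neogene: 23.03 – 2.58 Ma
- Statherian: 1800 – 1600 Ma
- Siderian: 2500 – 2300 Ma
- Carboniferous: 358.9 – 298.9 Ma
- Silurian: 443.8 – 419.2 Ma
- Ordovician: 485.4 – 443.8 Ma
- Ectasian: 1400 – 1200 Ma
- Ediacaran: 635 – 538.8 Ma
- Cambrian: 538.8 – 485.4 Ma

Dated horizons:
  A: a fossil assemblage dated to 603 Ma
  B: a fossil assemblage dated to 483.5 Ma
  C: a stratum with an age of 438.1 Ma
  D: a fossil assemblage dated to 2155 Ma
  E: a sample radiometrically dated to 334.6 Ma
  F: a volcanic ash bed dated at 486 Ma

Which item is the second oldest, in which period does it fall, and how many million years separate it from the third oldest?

Larger Ma means older, so oldest first: D 2155 > A 603 > F 486 > B 483.5 > C 438.1 > E 334.6.
Counting 2 along gives A (603 Ma); the excerpt puts that inside the Ediacaran, 635–538.8 Ma.
Next in line is F (486 Ma), and 603 − 486 = 117 Myr.

A, in the Ediacaran; 117 million years to F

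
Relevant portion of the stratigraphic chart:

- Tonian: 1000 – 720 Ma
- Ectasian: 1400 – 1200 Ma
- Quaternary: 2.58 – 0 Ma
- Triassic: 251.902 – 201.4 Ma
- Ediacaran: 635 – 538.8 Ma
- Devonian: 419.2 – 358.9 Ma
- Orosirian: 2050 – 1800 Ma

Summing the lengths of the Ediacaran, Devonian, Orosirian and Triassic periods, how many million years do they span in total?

457.002 million years

Duration is start − end for each: (635 − 538.8) + (419.2 − 358.9) + (2050 − 1800) + (251.902 − 201.4).
That is 96.2 + 60.3 + 250 + 50.502, which totals 457.002 million years.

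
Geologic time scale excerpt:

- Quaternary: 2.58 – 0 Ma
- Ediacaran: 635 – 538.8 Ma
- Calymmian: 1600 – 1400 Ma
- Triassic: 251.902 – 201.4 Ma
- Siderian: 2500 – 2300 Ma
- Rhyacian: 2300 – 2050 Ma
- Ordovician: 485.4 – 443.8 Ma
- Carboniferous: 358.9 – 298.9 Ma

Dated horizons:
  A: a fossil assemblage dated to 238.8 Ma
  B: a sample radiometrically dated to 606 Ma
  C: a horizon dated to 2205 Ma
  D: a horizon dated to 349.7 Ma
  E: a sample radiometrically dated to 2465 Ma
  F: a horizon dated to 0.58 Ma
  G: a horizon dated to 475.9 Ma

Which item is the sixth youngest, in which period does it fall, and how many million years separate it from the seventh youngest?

C, in the Rhyacian; 260 million years to E

Sorted youngest-first by Ma: F (0.58), A (238.8), D (349.7), G (475.9), B (606), C (2205), E (2465).
The sixth youngest is C at 2205 Ma, which lies in 2300–2050 Ma: the Rhyacian.
The seventh youngest is E at 2465 Ma; separation = |2205 − 2465| = 260 Myr.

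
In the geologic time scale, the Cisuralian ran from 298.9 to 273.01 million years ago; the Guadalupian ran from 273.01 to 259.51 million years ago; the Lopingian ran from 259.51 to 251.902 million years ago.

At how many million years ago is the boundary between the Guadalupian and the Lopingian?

The Guadalupian ends and the Lopingian begins at 259.51 million years ago.

259.51 million years ago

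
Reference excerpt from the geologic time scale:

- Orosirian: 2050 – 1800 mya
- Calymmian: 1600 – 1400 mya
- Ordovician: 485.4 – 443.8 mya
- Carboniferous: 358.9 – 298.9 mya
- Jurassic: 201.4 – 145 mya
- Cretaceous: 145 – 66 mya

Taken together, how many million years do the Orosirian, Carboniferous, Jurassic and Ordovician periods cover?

Each duration: Orosirian = 250; Carboniferous = 60; Jurassic = 56.4; Ordovician = 41.6.
Sum: 250 + 60 + 56.4 + 41.6 = 408 Myr.

408 million years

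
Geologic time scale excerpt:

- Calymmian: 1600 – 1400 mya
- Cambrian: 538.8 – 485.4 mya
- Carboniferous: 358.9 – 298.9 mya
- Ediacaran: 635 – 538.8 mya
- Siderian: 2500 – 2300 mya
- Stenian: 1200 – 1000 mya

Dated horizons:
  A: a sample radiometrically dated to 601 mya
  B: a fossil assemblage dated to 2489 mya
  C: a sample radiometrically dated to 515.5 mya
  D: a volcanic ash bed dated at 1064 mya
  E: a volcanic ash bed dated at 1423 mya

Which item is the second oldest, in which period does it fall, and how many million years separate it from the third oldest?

E, in the Calymmian; 359 million years to D

Larger Ma means older, so oldest first: B 2489 > E 1423 > D 1064 > A 601 > C 515.5.
Counting 2 along gives E (1423 Ma); the excerpt puts that inside the Calymmian, 1600–1400 Ma.
Next in line is D (1064 Ma), and 1423 − 1064 = 359 Myr.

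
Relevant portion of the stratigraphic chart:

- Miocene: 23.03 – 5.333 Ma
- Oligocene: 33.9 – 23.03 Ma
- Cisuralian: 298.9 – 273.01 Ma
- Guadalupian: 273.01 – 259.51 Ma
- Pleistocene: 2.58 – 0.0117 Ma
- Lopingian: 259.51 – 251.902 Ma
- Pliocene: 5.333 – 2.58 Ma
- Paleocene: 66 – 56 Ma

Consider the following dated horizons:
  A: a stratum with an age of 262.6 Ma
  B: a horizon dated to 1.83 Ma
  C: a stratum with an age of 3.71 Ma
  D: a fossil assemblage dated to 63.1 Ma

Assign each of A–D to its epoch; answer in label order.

A: 262.6 Ma lies in 273.01–259.51 Ma, so Guadalupian.
B: 1.83 Ma lies in 2.58–0.0117 Ma, so Pleistocene.
C: 3.71 Ma lies in 5.333–2.58 Ma, so Pliocene.
D: 63.1 Ma lies in 66–56 Ma, so Paleocene.

A — Guadalupian; B — Pleistocene; C — Pliocene; D — Paleocene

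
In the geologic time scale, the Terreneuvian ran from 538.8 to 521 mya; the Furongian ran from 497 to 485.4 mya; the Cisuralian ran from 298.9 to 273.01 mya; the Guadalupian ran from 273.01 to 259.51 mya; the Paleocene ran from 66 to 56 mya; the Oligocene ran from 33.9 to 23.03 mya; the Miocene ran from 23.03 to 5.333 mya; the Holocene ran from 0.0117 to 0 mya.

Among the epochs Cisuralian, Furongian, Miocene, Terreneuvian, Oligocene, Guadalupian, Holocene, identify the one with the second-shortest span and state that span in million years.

Start − end for each: Cisuralian 298.9 − 273.01 = 25.89; Furongian 497 − 485.4 = 11.6; Miocene 23.03 − 5.333 = 17.697; Terreneuvian 538.8 − 521 = 17.8; Oligocene 33.9 − 23.03 = 10.87; Guadalupian 273.01 − 259.51 = 13.5; Holocene 0.0117 − 0 = 0.0117.
Ranking these from shortest: Holocene < Oligocene < Furongian < Guadalupian < Miocene < Terreneuvian < Cisuralian.
Position 2 in that ranking is Oligocene, which lasted 10.87 Myr.

Oligocene, 10.87 million years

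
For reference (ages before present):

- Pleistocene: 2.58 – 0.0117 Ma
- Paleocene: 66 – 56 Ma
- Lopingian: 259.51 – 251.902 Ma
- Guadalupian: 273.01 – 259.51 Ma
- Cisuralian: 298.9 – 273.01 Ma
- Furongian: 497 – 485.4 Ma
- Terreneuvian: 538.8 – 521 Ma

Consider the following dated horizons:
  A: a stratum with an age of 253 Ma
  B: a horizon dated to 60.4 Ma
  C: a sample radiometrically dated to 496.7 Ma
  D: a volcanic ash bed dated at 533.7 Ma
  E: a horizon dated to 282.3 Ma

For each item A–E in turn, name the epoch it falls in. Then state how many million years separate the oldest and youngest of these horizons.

A: 253 Ma lies in 259.51–251.902 Ma, so Lopingian.
B: 60.4 Ma lies in 66–56 Ma, so Paleocene.
C: 496.7 Ma lies in 497–485.4 Ma, so Furongian.
D: 533.7 Ma lies in 538.8–521 Ma, so Terreneuvian.
E: 282.3 Ma lies in 298.9–273.01 Ma, so Cisuralian.
Oldest = 533.7 Ma, youngest = 60.4 Ma → span 473.3 Myr.

A — Lopingian; B — Paleocene; C — Furongian; D — Terreneuvian; E — Cisuralian; span 473.3 million years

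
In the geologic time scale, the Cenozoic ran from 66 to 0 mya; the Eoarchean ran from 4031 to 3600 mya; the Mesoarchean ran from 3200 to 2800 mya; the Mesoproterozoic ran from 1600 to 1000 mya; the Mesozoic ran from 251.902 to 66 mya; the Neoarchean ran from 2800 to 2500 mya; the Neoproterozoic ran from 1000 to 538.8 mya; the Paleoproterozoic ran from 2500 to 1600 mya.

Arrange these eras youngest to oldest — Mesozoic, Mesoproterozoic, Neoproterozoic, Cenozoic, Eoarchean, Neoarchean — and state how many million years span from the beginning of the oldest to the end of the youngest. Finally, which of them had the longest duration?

Cenozoic, Mesozoic, Neoproterozoic, Mesoproterozoic, Neoarchean, Eoarchean; total span 4031 Myr; longest is Mesoproterozoic

From the excerpt: Mesozoic 251.902–66; Mesoproterozoic 1600–1000; Neoproterozoic 1000–538.8; Cenozoic 66–0; Eoarchean 4031–3600; Neoarchean 2800–2500 (Ma).
Larger Ma is earlier, so the oldest is Eoarchean and the youngest is Cenozoic; youngest to oldest: Cenozoic, Mesozoic, Neoproterozoic, Mesoproterozoic, Neoarchean, Eoarchean.
Oldest start 4031 minus youngest end 0 gives 4031 Myr overall.
Individual lengths (start − end): Neoarchean 300; Neoproterozoic 461.2; Eoarchean 431; Mesozoic 185.902; Mesoproterozoic 600; Cenozoic 66. The largest is Mesoproterozoic at 600 Myr.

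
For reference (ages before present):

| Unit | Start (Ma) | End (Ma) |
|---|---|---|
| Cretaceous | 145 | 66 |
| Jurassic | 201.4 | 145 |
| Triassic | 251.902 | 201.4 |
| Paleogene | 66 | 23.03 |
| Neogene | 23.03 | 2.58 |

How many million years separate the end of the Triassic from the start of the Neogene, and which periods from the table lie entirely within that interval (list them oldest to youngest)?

The Triassic closes at 201.4 Ma and the Neogene opens at 23.03 Ma, so the interval is 201.4 − 23.03 = 178.37 Myr.
A period fits inside if it starts at or after 201.4 Ma and ends at or before 23.03 Ma; oldest first that gives Jurassic, Cretaceous, Paleogene.

178.37 million years; Jurassic, Cretaceous, Paleogene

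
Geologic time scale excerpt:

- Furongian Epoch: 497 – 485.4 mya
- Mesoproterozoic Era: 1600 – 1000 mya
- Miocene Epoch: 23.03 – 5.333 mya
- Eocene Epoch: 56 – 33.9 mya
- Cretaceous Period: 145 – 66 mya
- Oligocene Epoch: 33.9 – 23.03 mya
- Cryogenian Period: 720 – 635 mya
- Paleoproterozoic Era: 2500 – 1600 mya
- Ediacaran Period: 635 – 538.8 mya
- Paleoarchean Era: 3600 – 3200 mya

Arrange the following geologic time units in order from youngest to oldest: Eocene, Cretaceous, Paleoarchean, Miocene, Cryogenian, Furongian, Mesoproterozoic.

The oldest of these is Paleoarchean (starts 3600 Ma) and the youngest is Miocene (ends 5.333 Ma).
In between, by decreasing start age: Mesoproterozoic (1600), Cryogenian (720), Furongian (497), Cretaceous (145), Eocene (56).
Listing youngest first means reversing that sequence.

Miocene, then Eocene, then Cretaceous, then Furongian, then Cryogenian, then Mesoproterozoic, then Paleoarchean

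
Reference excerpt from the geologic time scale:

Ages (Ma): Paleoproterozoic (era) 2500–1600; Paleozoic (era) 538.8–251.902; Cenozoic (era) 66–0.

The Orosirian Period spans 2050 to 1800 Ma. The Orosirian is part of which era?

Paleoproterozoic

The Orosirian (2050–1800 Ma) lies entirely within 2500–1600 Ma, the Paleoproterozoic Era.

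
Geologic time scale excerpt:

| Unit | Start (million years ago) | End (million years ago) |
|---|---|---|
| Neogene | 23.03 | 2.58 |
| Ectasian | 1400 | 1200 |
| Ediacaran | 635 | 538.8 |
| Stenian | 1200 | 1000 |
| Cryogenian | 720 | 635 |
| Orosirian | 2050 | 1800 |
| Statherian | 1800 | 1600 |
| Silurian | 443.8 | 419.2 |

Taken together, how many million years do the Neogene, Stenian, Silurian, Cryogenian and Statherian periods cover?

530.05 million years

Each duration: Neogene = 20.45; Stenian = 200; Silurian = 24.6; Cryogenian = 85; Statherian = 200.
Sum: 20.45 + 200 + 24.6 + 85 + 200 = 530.05 Myr.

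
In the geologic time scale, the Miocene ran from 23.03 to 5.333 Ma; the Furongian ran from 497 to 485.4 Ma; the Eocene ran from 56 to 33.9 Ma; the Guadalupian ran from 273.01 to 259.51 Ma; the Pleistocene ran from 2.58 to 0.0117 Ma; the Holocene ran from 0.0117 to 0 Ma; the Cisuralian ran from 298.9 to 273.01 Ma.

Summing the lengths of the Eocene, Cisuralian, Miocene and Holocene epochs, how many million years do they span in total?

Each duration: Eocene = 22.1; Cisuralian = 25.89; Miocene = 17.697; Holocene = 0.0117.
Sum: 22.1 + 25.89 + 17.697 + 0.0117 = 65.6987 Myr.

65.6987 million years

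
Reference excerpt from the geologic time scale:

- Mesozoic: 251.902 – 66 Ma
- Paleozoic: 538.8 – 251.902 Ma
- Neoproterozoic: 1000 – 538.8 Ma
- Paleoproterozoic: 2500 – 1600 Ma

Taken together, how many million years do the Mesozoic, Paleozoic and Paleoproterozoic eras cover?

1372.8 million years

Each duration: Mesozoic = 185.902; Paleozoic = 286.898; Paleoproterozoic = 900.
Sum: 185.902 + 286.898 + 900 = 1372.8 Myr.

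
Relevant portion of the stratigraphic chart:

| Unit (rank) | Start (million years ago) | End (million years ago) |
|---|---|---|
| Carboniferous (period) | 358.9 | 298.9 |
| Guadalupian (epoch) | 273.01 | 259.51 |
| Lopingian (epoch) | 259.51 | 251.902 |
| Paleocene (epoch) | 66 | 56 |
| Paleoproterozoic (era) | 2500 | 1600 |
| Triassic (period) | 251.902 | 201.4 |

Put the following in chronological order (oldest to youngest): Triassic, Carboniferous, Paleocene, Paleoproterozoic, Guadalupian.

Paleoproterozoic, Carboniferous, Guadalupian, Triassic, Paleocene

The oldest of these is Paleoproterozoic (starts 2500 Ma) and the youngest is Paleocene (ends 56 Ma).
In between, by decreasing start age: Carboniferous (358.9), Guadalupian (273.01), Triassic (251.902).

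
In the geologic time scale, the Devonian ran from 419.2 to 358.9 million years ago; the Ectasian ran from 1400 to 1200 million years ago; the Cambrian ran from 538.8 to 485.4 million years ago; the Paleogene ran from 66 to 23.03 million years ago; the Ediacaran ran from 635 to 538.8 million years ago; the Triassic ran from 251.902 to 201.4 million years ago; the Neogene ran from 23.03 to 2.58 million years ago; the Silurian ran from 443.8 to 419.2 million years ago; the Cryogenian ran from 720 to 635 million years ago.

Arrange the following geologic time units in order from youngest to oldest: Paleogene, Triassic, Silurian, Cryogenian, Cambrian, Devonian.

Paleogene, Triassic, Devonian, Silurian, Cambrian, Cryogenian

Sorting by start age (ascending Ma, since larger Ma = older): Paleogene began 66, Triassic began 251.902, Devonian began 419.2, Silurian began 443.8, Cambrian began 538.8, Cryogenian began 720.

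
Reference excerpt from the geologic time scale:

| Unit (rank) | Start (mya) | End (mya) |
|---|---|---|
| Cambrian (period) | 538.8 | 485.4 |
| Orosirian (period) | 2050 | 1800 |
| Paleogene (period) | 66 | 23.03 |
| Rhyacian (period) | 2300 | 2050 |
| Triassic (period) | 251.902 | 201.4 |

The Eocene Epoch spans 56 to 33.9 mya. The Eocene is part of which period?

The Eocene (56–33.9 Ma) lies entirely within 66–23.03 Ma, the Paleogene Period.

Paleogene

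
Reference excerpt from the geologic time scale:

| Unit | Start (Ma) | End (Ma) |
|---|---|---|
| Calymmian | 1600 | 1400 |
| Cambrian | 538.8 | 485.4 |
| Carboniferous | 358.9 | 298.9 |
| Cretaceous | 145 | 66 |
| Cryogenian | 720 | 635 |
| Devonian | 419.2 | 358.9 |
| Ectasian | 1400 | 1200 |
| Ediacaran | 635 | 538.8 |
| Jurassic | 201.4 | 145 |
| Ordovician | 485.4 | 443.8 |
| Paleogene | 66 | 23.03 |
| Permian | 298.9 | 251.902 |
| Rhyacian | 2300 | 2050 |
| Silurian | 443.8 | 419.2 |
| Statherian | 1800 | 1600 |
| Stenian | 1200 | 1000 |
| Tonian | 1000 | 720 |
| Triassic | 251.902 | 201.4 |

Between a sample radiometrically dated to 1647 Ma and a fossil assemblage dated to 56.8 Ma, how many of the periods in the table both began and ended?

1647 Ma sits inside the Statherian (1800–1600) and 56.8 Ma inside the Paleogene (66–23.03); neither of those is wholly between the two dates.
The listed periods lying completely between them are Calymmian, Ectasian, Stenian, Tonian, Cryogenian, Ediacaran, Cambrian, Ordovician, Silurian, Devonian, Carboniferous, Permian, Triassic, Jurassic, Cretaceous — 15 in all.

15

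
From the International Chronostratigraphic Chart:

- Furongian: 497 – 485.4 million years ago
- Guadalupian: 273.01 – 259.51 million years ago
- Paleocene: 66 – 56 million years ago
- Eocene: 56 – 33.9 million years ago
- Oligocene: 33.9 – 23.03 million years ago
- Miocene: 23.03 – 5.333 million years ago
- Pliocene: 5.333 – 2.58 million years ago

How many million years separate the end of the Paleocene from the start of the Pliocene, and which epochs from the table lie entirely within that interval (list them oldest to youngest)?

50.667 million years; Eocene, Oligocene, Miocene

End of Paleocene = 56 Ma; start of Pliocene = 5.333 Ma.
Gap = 56 − 5.333 = 50.667 Myr.
Epochs wholly inside 56–5.333 Ma: Eocene (56–33.9), Oligocene (33.9–23.03), Miocene (23.03–5.333).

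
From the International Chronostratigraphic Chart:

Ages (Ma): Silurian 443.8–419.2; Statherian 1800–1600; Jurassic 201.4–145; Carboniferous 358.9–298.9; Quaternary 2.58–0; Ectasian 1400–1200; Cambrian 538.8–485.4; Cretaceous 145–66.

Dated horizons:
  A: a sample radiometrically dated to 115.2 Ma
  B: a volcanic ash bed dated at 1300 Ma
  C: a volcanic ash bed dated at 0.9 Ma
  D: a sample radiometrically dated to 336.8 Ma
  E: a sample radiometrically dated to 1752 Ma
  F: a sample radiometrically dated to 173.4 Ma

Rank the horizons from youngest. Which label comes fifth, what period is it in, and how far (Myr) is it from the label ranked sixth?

Sorted youngest-first by Ma: C (0.9), A (115.2), F (173.4), D (336.8), B (1300), E (1752).
The fifth youngest is B at 1300 Ma, which lies in 1400–1200 Ma: the Ectasian.
The sixth youngest is E at 1752 Ma; separation = |1300 − 1752| = 452 Myr.

B, in the Ectasian; 452 million years to E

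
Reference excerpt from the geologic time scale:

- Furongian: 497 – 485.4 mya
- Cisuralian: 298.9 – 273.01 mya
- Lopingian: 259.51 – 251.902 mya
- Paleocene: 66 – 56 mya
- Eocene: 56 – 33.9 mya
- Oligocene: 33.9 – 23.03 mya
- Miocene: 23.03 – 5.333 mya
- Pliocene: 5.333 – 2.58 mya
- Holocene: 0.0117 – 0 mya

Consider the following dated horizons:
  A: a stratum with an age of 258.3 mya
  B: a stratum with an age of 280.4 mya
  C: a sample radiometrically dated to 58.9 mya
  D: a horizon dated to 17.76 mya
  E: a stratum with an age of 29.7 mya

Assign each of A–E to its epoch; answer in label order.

A — Lopingian; B — Cisuralian; C — Paleocene; D — Miocene; E — Oligocene

A: 258.3 Ma lies in 259.51–251.902 Ma, so Lopingian.
B: 280.4 Ma lies in 298.9–273.01 Ma, so Cisuralian.
C: 58.9 Ma lies in 66–56 Ma, so Paleocene.
D: 17.76 Ma lies in 23.03–5.333 Ma, so Miocene.
E: 29.7 Ma lies in 33.9–23.03 Ma, so Oligocene.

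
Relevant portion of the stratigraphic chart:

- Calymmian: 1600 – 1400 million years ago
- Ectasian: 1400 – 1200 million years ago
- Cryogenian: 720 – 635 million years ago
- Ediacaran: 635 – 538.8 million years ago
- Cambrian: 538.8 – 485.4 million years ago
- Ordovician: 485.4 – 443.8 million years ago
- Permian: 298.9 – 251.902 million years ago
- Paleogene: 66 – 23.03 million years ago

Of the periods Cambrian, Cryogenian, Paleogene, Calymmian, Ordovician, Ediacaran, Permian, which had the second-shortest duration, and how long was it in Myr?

Start − end for each: Cambrian 538.8 − 485.4 = 53.4; Cryogenian 720 − 635 = 85; Paleogene 66 − 23.03 = 42.97; Calymmian 1600 − 1400 = 200; Ordovician 485.4 − 443.8 = 41.6; Ediacaran 635 − 538.8 = 96.2; Permian 298.9 − 251.902 = 46.998.
Ranking these from shortest: Ordovician < Paleogene < Permian < Cambrian < Cryogenian < Ediacaran < Calymmian.
Position 2 in that ranking is Paleogene, which lasted 42.97 Myr.

Paleogene, 42.97 million years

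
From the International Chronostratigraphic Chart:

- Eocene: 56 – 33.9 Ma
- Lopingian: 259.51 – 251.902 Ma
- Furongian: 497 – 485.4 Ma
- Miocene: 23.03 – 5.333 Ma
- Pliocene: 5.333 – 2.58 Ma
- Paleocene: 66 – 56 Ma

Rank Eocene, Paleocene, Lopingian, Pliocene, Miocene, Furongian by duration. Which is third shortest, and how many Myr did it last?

Paleocene, 10 million years

Start − end for each: Eocene 56 − 33.9 = 22.1; Paleocene 66 − 56 = 10; Lopingian 259.51 − 251.902 = 7.608; Pliocene 5.333 − 2.58 = 2.753; Miocene 23.03 − 5.333 = 17.697; Furongian 497 − 485.4 = 11.6.
Ranking these from shortest: Pliocene < Lopingian < Paleocene < Furongian < Miocene < Eocene.
Position 3 in that ranking is Paleocene, which lasted 10 Myr.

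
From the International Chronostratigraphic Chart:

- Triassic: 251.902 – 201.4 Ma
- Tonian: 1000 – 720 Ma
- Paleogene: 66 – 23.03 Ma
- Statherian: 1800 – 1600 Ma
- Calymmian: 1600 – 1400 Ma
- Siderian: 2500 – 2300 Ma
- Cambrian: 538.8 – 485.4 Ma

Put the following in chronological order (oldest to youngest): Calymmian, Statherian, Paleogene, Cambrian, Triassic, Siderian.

The oldest of these is Siderian (starts 2500 Ma) and the youngest is Paleogene (ends 23.03 Ma).
In between, by decreasing start age: Statherian (1800), Calymmian (1600), Cambrian (538.8), Triassic (251.902).

Siderian, Statherian, Calymmian, Cambrian, Triassic, Paleogene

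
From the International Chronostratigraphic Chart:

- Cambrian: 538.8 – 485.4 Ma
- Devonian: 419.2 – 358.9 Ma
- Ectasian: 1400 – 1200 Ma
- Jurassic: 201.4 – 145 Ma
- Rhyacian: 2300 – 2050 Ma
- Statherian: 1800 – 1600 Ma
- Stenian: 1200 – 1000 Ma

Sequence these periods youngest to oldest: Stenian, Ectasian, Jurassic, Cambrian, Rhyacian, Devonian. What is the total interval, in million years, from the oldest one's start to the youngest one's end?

From the excerpt: Stenian 1200–1000; Ectasian 1400–1200; Jurassic 201.4–145; Cambrian 538.8–485.4; Rhyacian 2300–2050; Devonian 419.2–358.9 (Ma).
Larger Ma is earlier, so the oldest is Rhyacian and the youngest is Jurassic; youngest to oldest: Jurassic, Devonian, Cambrian, Stenian, Ectasian, Rhyacian.
Oldest start 2300 minus youngest end 145 gives 2155 Myr overall.

Jurassic → Devonian → Cambrian → Stenian → Ectasian → Rhyacian; total span 2155 Myr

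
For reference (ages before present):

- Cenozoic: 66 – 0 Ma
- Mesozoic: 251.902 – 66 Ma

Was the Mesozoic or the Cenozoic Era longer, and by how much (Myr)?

Mesozoic: 251.902 − 66 = 185.902 Myr.
Cenozoic: 66 − 0 = 66 Myr.
Difference: 185.902 − 66 = 119.902 Myr, so the Mesozoic was longer.

Mesozoic, by 119.902 million years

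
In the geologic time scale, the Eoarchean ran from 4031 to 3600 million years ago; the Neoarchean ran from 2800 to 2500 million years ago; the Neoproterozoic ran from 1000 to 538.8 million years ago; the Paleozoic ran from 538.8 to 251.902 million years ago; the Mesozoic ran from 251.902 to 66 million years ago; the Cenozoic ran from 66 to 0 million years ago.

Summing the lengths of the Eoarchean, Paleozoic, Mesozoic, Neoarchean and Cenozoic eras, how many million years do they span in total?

1269.8 million years

Duration is start − end for each: (4031 − 3600) + (538.8 − 251.902) + (251.902 − 66) + (2800 − 2500) + (66 − 0).
That is 431 + 286.898 + 185.902 + 300 + 66, which totals 1269.8 million years.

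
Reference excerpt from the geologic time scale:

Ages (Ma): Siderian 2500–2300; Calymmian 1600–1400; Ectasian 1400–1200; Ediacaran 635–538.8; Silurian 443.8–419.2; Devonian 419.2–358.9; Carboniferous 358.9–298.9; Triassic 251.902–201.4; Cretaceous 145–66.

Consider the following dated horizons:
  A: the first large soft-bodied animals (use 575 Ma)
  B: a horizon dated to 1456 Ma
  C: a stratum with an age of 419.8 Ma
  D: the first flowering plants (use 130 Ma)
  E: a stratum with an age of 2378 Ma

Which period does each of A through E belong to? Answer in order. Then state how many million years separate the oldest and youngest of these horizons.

A — Ediacaran; B — Calymmian; C — Silurian; D — Cretaceous; E — Siderian; span 2248 million years

Match each age against the start–end ranges in the excerpt: A = 575 Ma → Ediacaran (635–538.8); B = 1456 Ma → Calymmian (1600–1400); C = 419.8 Ma → Silurian (443.8–419.2); D = 130 Ma → Cretaceous (145–66); E = 2378 Ma → Siderian (2500–2300).
The largest age is 2378 Ma and the smallest is 130 Ma; their difference is 2248 Myr.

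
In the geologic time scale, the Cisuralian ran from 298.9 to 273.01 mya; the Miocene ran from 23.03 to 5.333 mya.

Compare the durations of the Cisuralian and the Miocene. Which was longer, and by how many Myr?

Cisuralian, by 8.193 million years

Cisuralian: 298.9 − 273.01 = 25.89 Myr.
Miocene: 23.03 − 5.333 = 17.697 Myr.
Difference: 25.89 − 17.697 = 8.193 Myr, so the Cisuralian was longer.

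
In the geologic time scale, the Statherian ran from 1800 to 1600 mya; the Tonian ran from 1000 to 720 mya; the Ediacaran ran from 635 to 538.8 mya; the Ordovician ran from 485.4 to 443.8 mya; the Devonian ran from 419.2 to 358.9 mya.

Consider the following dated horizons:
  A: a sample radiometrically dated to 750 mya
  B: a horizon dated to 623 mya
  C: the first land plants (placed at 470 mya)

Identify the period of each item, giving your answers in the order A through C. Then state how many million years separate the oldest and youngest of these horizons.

A — Tonian; B — Ediacaran; C — Ordovician; span 280 million years

A: 750 Ma lies in 1000–720 Ma, so Tonian.
B: 623 Ma lies in 635–538.8 Ma, so Ediacaran.
C: 470 Ma lies in 485.4–443.8 Ma, so Ordovician.
Oldest = 750 Ma, youngest = 470 Ma → span 280 Myr.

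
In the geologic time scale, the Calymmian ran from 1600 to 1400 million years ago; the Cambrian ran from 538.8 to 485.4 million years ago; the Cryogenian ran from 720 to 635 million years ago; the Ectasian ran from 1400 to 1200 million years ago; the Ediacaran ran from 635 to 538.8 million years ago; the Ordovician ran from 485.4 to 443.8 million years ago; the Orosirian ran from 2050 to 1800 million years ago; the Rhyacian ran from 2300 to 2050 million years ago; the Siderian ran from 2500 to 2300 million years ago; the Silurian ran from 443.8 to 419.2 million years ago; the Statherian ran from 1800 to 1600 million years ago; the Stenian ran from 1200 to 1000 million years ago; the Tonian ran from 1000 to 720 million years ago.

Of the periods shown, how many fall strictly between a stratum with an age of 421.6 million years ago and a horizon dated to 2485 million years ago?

The older date is 2485 Ma and the younger is 421.6 Ma.
Periods with start < 2485 and end > 421.6 Ma: Rhyacian (2300–2050), Orosirian (2050–1800), Statherian (1800–1600), Calymmian (1600–1400), Ectasian (1400–1200), Stenian (1200–1000), Tonian (1000–720), Cryogenian (720–635), Ediacaran (635–538.8), Cambrian (538.8–485.4), Ordovician (485.4–443.8).
That is 11 complete periods.

11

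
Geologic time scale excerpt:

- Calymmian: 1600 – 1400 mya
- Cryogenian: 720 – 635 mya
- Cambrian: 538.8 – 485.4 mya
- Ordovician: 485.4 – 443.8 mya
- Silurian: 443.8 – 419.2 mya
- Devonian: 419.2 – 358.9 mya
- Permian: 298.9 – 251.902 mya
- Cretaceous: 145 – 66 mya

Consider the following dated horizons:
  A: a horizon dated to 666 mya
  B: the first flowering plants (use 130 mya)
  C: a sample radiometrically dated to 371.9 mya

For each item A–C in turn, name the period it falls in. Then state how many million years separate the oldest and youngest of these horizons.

Match each age against the start–end ranges in the excerpt: A = 666 Ma → Cryogenian (720–635); B = 130 Ma → Cretaceous (145–66); C = 371.9 Ma → Devonian (419.2–358.9).
The largest age is 666 Ma and the smallest is 130 Ma; their difference is 536 Myr.

A — Cryogenian; B — Cretaceous; C — Devonian; span 536 million years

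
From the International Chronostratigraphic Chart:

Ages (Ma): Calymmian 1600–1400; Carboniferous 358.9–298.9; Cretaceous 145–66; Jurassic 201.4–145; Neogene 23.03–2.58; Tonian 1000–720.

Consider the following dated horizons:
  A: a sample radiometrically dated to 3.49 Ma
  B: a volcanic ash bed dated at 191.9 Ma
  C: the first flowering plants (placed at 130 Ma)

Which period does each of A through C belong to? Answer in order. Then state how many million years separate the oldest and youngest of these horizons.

A — Neogene; B — Jurassic; C — Cretaceous; span 188.41 million years

Match each age against the start–end ranges in the excerpt: A = 3.49 Ma → Neogene (23.03–2.58); B = 191.9 Ma → Jurassic (201.4–145); C = 130 Ma → Cretaceous (145–66).
The largest age is 191.9 Ma and the smallest is 3.49 Ma; their difference is 188.41 Myr.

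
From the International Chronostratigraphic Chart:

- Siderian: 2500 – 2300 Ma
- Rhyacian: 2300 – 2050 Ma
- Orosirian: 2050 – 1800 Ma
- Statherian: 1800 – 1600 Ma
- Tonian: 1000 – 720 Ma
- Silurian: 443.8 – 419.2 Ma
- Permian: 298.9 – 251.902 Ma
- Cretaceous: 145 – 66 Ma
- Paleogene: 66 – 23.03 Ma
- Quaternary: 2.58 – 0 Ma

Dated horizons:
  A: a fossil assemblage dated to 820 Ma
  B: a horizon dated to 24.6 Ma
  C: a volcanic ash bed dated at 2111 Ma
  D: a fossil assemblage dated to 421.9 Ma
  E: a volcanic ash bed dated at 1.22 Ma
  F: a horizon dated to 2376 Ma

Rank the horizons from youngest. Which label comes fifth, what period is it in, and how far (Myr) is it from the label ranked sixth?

C, in the Rhyacian; 265 million years to F

Sorted youngest-first by Ma: E (1.22), B (24.6), D (421.9), A (820), C (2111), F (2376).
The fifth youngest is C at 2111 Ma, which lies in 2300–2050 Ma: the Rhyacian.
The sixth youngest is F at 2376 Ma; separation = |2111 − 2376| = 265 Myr.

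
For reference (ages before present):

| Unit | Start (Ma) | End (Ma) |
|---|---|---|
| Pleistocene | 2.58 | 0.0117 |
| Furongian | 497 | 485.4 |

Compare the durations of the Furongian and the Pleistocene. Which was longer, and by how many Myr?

Furongian: 497 − 485.4 = 11.6 Myr.
Pleistocene: 2.58 − 0.0117 = 2.5683 Myr.
Difference: 11.6 − 2.5683 = 9.0317 Myr, so the Furongian was longer.

Furongian, by 9.0317 million years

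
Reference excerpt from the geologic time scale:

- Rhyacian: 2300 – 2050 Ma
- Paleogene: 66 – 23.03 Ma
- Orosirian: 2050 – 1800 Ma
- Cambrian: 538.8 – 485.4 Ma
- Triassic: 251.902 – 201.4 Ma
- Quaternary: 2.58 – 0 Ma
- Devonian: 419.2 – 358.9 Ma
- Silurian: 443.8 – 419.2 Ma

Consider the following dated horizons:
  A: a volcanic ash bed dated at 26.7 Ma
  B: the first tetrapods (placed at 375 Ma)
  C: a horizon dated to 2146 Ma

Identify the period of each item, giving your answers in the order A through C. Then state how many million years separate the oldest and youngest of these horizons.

A — Paleogene; B — Devonian; C — Rhyacian; span 2119.3 million years

Match each age against the start–end ranges in the excerpt: A = 26.7 Ma → Paleogene (66–23.03); B = 375 Ma → Devonian (419.2–358.9); C = 2146 Ma → Rhyacian (2300–2050).
The largest age is 2146 Ma and the smallest is 26.7 Ma; their difference is 2119.3 Myr.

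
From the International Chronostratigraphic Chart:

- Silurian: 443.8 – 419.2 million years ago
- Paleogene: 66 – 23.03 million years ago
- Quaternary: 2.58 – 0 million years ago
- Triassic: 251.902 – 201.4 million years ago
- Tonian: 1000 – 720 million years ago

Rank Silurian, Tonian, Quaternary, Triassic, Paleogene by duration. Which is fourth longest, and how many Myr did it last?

Durations: Silurian 24.6; Tonian 280; Quaternary 2.58; Triassic 50.502; Paleogene 42.97 Myr.
Sorted longest-first: Tonian (280), Triassic (50.502), Paleogene (42.97), Silurian (24.6), Quaternary (2.58).
The fourth longest is Silurian at 24.6 Myr.

Silurian, 24.6 million years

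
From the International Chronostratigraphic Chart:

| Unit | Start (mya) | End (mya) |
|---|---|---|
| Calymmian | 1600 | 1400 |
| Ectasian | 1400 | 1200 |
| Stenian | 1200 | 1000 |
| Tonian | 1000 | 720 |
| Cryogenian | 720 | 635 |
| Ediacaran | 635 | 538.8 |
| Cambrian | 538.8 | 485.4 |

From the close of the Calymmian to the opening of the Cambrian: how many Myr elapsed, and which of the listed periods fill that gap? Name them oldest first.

End of Calymmian = 1400 Ma; start of Cambrian = 538.8 Ma.
Gap = 1400 − 538.8 = 861.2 Myr.
Periods wholly inside 1400–538.8 Ma: Ectasian (1400–1200), Stenian (1200–1000), Tonian (1000–720), Cryogenian (720–635), Ediacaran (635–538.8).

861.2 million years; Ectasian, Stenian, Tonian, Cryogenian, Ediacaran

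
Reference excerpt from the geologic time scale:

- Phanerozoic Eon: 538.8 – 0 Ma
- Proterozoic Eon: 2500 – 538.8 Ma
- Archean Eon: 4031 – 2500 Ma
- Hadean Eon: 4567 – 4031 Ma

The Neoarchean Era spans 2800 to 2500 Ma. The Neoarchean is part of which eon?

The Neoarchean (2800–2500 Ma) lies entirely within 4031–2500 Ma, the Archean Eon.

Archean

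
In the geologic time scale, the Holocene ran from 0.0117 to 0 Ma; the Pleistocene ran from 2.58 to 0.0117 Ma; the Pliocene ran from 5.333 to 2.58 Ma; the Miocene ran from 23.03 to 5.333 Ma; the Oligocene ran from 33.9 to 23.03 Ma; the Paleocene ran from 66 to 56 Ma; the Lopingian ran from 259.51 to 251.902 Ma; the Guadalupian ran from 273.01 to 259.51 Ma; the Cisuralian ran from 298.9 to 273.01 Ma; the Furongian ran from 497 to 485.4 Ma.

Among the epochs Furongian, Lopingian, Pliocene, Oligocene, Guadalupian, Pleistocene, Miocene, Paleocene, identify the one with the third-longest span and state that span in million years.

Furongian, 11.6 million years

Start − end for each: Furongian 497 − 485.4 = 11.6; Lopingian 259.51 − 251.902 = 7.608; Pliocene 5.333 − 2.58 = 2.753; Oligocene 33.9 − 23.03 = 10.87; Guadalupian 273.01 − 259.51 = 13.5; Pleistocene 2.58 − 0.0117 = 2.5683; Miocene 23.03 − 5.333 = 17.697; Paleocene 66 − 56 = 10.
Ranking these from longest: Miocene > Guadalupian > Furongian > Oligocene > Paleocene > Lopingian > Pliocene > Pleistocene.
Position 3 in that ranking is Furongian, which lasted 11.6 Myr.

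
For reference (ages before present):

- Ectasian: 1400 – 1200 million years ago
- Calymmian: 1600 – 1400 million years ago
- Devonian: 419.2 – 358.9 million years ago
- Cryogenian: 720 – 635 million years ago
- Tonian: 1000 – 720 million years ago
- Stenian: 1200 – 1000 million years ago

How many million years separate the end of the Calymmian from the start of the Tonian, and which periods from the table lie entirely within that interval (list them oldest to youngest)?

The Calymmian closes at 1400 Ma and the Tonian opens at 1000 Ma, so the interval is 1400 − 1000 = 400 Myr.
A period fits inside if it starts at or after 1400 Ma and ends at or before 1000 Ma; oldest first that gives Ectasian, Stenian.

400 million years; Ectasian, Stenian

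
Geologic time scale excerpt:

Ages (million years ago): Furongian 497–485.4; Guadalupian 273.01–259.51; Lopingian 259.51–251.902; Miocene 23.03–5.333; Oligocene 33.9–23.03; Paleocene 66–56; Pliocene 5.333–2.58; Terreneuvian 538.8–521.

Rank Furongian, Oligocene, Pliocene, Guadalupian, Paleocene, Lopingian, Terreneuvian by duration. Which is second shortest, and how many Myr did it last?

Start − end for each: Furongian 497 − 485.4 = 11.6; Oligocene 33.9 − 23.03 = 10.87; Pliocene 5.333 − 2.58 = 2.753; Guadalupian 273.01 − 259.51 = 13.5; Paleocene 66 − 56 = 10; Lopingian 259.51 − 251.902 = 7.608; Terreneuvian 538.8 − 521 = 17.8.
Ranking these from shortest: Pliocene < Lopingian < Paleocene < Oligocene < Furongian < Guadalupian < Terreneuvian.
Position 2 in that ranking is Lopingian, which lasted 7.608 Myr.

Lopingian, 7.608 million years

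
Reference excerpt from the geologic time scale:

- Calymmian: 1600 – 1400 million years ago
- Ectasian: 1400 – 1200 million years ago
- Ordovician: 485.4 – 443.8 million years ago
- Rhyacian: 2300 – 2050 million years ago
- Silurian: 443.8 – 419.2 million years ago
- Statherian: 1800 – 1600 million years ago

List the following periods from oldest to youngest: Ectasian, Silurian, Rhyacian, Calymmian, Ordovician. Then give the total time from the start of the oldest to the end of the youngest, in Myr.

From the excerpt: Ectasian 1400–1200; Silurian 443.8–419.2; Rhyacian 2300–2050; Calymmian 1600–1400; Ordovician 485.4–443.8 (Ma).
Larger Ma is earlier, so the oldest is Rhyacian and the youngest is Silurian; oldest to youngest: Rhyacian, Calymmian, Ectasian, Ordovician, Silurian.
Oldest start 2300 minus youngest end 419.2 gives 1880.8 Myr overall.

Rhyacian, Calymmian, Ectasian, Ordovician, Silurian; total span 1880.8 Myr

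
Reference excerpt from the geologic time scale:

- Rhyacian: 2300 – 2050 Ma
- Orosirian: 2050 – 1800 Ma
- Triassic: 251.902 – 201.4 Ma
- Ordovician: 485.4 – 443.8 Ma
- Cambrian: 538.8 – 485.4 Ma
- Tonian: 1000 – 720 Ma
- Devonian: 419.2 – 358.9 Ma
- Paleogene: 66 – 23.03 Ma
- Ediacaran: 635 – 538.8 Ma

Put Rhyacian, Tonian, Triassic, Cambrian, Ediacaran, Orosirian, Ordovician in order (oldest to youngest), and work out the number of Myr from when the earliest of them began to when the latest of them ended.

Rhyacian, Orosirian, Tonian, Ediacaran, Cambrian, Ordovician, Triassic; total span 2098.6 Myr

From the excerpt: Rhyacian 2300–2050; Tonian 1000–720; Triassic 251.902–201.4; Cambrian 538.8–485.4; Ediacaran 635–538.8; Orosirian 2050–1800; Ordovician 485.4–443.8 (Ma).
Larger Ma is earlier, so the oldest is Rhyacian and the youngest is Triassic; oldest to youngest: Rhyacian, Orosirian, Tonian, Ediacaran, Cambrian, Ordovician, Triassic.
Oldest start 2300 minus youngest end 201.4 gives 2098.6 Myr overall.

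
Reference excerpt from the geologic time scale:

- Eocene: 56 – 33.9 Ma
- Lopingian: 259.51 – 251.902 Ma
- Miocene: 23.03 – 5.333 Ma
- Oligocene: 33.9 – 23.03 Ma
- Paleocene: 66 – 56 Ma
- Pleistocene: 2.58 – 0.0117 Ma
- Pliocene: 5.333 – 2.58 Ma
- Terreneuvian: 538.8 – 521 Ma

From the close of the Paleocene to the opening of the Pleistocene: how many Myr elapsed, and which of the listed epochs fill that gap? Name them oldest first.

53.42 million years; Eocene, Oligocene, Miocene, Pliocene

End of Paleocene = 56 Ma; start of Pleistocene = 2.58 Ma.
Gap = 56 − 2.58 = 53.42 Myr.
Epochs wholly inside 56–2.58 Ma: Eocene (56–33.9), Oligocene (33.9–23.03), Miocene (23.03–5.333), Pliocene (5.333–2.58).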